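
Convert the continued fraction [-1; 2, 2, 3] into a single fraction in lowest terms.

-10/17

Collapse the nested fraction from the inside out:
Start with 3.
2 + 1/(3/1) = 2 + 1/3 = 7/3
2 + 1/(7/3) = 2 + 3/7 = 17/7
-1 + 1/(17/7) = -1 + 7/17 = -10/17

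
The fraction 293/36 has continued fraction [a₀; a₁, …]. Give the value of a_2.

Run the Euclidean algorithm, recording each quotient:
293 = 8·36 + 5, so a_0 = 8
36 = 7·5 + 1, so a_1 = 7
5 = 5·1 + 0, so a_2 = 5

5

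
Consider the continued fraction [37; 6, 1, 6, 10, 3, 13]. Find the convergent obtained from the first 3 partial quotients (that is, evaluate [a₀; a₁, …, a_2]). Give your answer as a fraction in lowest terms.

Start with 1.
6 + 1/(1/1) = 6 + 1/1 = 7/1
37 + 1/(7/1) = 37 + 1/7 = 260/7

260/7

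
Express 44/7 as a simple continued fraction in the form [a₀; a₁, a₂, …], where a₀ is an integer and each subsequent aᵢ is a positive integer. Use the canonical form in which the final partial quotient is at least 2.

[6; 3, 2]

44 ÷ 7 → quotient 6, remainder 2
7 ÷ 2 → quotient 3, remainder 1
2 ÷ 1 → quotient 2, remainder 0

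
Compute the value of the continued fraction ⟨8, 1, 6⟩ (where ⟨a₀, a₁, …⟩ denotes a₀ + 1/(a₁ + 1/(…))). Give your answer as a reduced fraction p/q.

Start with 6.
1 + 1/(6/1) = 1 + 1/6 = 7/6
8 + 1/(7/6) = 8 + 6/7 = 62/7

62/7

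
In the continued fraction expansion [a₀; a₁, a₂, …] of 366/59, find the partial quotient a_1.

4

366 = 6·59 + 12, so a_0 = 6
59 = 4·12 + 11, so a_1 = 4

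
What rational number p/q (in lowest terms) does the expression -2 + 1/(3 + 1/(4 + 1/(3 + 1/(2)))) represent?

Start with 2.
3 + 1/(2/1) = 3 + 1/2 = 7/2
4 + 1/(7/2) = 4 + 2/7 = 30/7
3 + 1/(30/7) = 3 + 7/30 = 97/30
-2 + 1/(97/30) = -2 + 30/97 = -164/97

-164/97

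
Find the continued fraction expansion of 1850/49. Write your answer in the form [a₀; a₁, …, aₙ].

Repeatedly divide and take the remainder:
1850 ÷ 49 → quotient 37, remainder 37
49 ÷ 37 → quotient 1, remainder 12
37 ÷ 12 → quotient 3, remainder 1
12 ÷ 1 → quotient 12, remainder 0

[37; 1, 3, 12]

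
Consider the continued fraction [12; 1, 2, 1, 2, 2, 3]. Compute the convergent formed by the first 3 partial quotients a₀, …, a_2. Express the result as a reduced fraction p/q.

Starting at the tail and folding back:
Start with 2.
1 + 1/(2/1) = 1 + 1/2 = 3/2
12 + 1/(3/2) = 12 + 2/3 = 38/3

38/3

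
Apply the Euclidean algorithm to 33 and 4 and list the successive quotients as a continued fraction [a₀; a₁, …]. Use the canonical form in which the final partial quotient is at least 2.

⌊33/4⌋ = 8, remainder 1
⌊4/1⌋ = 4, remainder 0

[8; 4]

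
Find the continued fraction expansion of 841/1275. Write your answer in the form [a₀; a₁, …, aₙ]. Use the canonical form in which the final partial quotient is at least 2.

841 = 0·1275 + 841, so a_0 = 0
1275 = 1·841 + 434, so a_1 = 1
841 = 1·434 + 407, so a_2 = 1
434 = 1·407 + 27, so a_3 = 1
407 = 15·27 + 2, so a_4 = 15
27 = 13·2 + 1, so a_5 = 13
2 = 2·1 + 0, so a_6 = 2

[0; 1, 1, 1, 15, 13, 2]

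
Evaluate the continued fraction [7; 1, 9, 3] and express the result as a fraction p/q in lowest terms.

Start with 3.
9 + 1/(3/1) = 9 + 1/3 = 28/3
1 + 1/(28/3) = 1 + 3/28 = 31/28
7 + 1/(31/28) = 7 + 28/31 = 245/31

245/31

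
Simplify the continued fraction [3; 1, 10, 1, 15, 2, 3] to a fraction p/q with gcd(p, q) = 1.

5377/1373

a_0 = 3: 3/1
a_1 = 1: 4/1
a_2 = 10: 43/11
a_3 = 1: 47/12
a_4 = 15: 748/191
a_5 = 2: 1543/394
a_6 = 3: 5377/1373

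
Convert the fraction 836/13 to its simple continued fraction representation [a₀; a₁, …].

836 = 64·13 + 4, so a_0 = 64
13 = 3·4 + 1, so a_1 = 3
4 = 4·1 + 0, so a_2 = 4

[64; 3, 4]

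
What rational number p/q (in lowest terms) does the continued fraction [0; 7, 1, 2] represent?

Start with 2.
1 + 1/(2/1) = 1 + 1/2 = 3/2
7 + 1/(3/2) = 7 + 2/3 = 23/3
0 + 1/(23/3) = 0 + 3/23 = 3/23

3/23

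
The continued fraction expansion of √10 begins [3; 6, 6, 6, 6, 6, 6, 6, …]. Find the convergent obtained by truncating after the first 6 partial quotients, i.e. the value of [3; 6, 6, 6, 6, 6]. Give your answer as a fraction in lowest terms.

a_0 = 3: 3/1
a_1 = 6: 19/6
a_2 = 6: 117/37
a_3 = 6: 721/228
a_4 = 6: 4443/1405
a_5 = 6: 27379/8658

27379/8658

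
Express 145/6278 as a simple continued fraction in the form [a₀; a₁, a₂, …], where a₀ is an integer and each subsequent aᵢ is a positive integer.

[0; 43, 3, 2, 1, 2, 5]

Apply division with remainder until the remainder is 0:
145 ÷ 6278 → quotient 0, remainder 145
6278 ÷ 145 → quotient 43, remainder 43
145 ÷ 43 → quotient 3, remainder 16
43 ÷ 16 → quotient 2, remainder 11
16 ÷ 11 → quotient 1, remainder 5
11 ÷ 5 → quotient 2, remainder 1
5 ÷ 1 → quotient 5, remainder 0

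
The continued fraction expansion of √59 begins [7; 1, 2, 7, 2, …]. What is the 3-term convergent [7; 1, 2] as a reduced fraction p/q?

23/3

Starting at the tail and folding back:
Start with 2.
1 + 1/(2/1) = 1 + 1/2 = 3/2
7 + 1/(3/2) = 7 + 2/3 = 23/3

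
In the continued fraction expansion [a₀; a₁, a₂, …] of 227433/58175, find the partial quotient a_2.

10

⌊227433/58175⌋ = 3, remainder 52908
⌊58175/52908⌋ = 1, remainder 5267
⌊52908/5267⌋ = 10, remainder 238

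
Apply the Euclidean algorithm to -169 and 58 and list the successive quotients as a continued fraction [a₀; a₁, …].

Run the Euclidean algorithm, recording each quotient:
⌊-169/58⌋ = -3, remainder 5
⌊58/5⌋ = 11, remainder 3
⌊5/3⌋ = 1, remainder 2
⌊3/2⌋ = 1, remainder 1
⌊2/1⌋ = 2, remainder 0

[-3; 11, 1, 1, 2]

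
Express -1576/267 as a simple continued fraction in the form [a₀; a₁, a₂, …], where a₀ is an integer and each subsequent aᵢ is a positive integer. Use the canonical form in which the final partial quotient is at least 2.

-1576 ÷ 267 → quotient -6, remainder 26
267 ÷ 26 → quotient 10, remainder 7
26 ÷ 7 → quotient 3, remainder 5
7 ÷ 5 → quotient 1, remainder 2
5 ÷ 2 → quotient 2, remainder 1
2 ÷ 1 → quotient 2, remainder 0

[-6; 10, 3, 1, 2, 2]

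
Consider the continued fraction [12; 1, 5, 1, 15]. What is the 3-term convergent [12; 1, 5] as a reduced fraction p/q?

77/6

Start with 5.
1 + 1/(5/1) = 1 + 1/5 = 6/5
12 + 1/(6/5) = 12 + 5/6 = 77/6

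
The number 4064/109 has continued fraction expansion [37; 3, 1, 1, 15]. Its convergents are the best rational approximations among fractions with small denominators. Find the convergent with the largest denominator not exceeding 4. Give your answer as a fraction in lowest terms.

List convergents until the denominator exceeds the bound:
a_0 = 37: 37/1  (≤ bound)
a_1 = 3: 112/3  (≤ bound)
a_2 = 1: 149/4  (≤ bound)
a_3 = 1: 261/7  (> 4, stop)

149/4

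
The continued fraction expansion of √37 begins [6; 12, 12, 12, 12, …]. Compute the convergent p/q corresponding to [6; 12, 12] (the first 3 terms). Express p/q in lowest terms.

Use the convergent recurrence hₖ = aₖ·hₖ₋₁ + hₖ₋₂ (and likewise for the denominators kₖ):
a_0 = 6: 6/1
a_1 = 12: 73/12
a_2 = 12: 882/145

882/145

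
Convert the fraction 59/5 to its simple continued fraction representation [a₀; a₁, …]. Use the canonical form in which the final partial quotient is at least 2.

Run the Euclidean algorithm, recording each quotient:
59 ÷ 5 → quotient 11, remainder 4
5 ÷ 4 → quotient 1, remainder 1
4 ÷ 1 → quotient 4, remainder 0

[11; 1, 4]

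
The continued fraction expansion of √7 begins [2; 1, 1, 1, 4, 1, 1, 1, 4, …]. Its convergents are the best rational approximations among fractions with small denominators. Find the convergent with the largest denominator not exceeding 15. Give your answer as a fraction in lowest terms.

37/14

List convergents until the denominator exceeds the bound:
a_0 = 2: 2/1  (≤ bound)
a_1 = 1: 3/1  (≤ bound)
a_2 = 1: 5/2  (≤ bound)
a_3 = 1: 8/3  (≤ bound)
a_4 = 4: 37/14  (≤ bound)
a_5 = 1: 45/17  (> 15, stop)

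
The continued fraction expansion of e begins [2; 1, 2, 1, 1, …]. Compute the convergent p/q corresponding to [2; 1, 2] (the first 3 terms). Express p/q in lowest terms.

Start with 2.
1 + 1/(2/1) = 1 + 1/2 = 3/2
2 + 1/(3/2) = 2 + 2/3 = 8/3

8/3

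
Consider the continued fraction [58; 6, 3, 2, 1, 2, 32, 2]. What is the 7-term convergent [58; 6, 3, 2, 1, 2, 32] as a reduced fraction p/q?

320048/5503

Start with 32.
2 + 1/(32/1) = 2 + 1/32 = 65/32
1 + 1/(65/32) = 1 + 32/65 = 97/65
2 + 1/(97/65) = 2 + 65/97 = 259/97
3 + 1/(259/97) = 3 + 97/259 = 874/259
6 + 1/(874/259) = 6 + 259/874 = 5503/874
58 + 1/(5503/874) = 58 + 874/5503 = 320048/5503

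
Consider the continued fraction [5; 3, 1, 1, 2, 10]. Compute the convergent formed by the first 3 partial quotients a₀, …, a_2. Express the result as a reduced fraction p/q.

21/4

Starting at the tail and folding back:
Start with 1.
3 + 1/(1/1) = 3 + 1/1 = 4/1
5 + 1/(4/1) = 5 + 1/4 = 21/4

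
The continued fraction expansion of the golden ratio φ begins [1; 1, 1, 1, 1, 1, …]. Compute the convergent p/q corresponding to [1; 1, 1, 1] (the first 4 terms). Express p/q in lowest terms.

Starting at the tail and folding back:
Start with 1.
1 + 1/(1/1) = 1 + 1/1 = 2/1
1 + 1/(2/1) = 1 + 1/2 = 3/2
1 + 1/(3/2) = 1 + 2/3 = 5/3

5/3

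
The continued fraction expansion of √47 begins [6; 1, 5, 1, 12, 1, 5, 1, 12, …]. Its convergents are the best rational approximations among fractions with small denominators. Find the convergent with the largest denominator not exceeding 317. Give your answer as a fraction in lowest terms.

List convergents until the denominator exceeds the bound:
a_0 = 6: 6/1  (≤ bound)
a_1 = 1: 7/1  (≤ bound)
a_2 = 5: 41/6  (≤ bound)
a_3 = 1: 48/7  (≤ bound)
a_4 = 12: 617/90  (≤ bound)
a_5 = 1: 665/97  (≤ bound)
a_6 = 5: 3942/575  (> 317, stop)

665/97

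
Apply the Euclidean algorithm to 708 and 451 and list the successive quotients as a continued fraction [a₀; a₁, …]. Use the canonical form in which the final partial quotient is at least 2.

708 ÷ 451 → quotient 1, remainder 257
451 ÷ 257 → quotient 1, remainder 194
257 ÷ 194 → quotient 1, remainder 63
194 ÷ 63 → quotient 3, remainder 5
63 ÷ 5 → quotient 12, remainder 3
5 ÷ 3 → quotient 1, remainder 2
3 ÷ 2 → quotient 1, remainder 1
2 ÷ 1 → quotient 2, remainder 0

[1; 1, 1, 3, 12, 1, 1, 2]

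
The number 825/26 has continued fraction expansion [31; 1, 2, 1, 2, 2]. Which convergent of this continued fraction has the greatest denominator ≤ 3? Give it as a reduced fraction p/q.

List convergents until the denominator exceeds the bound:
a_0 = 31: 31/1  (≤ bound)
a_1 = 1: 32/1  (≤ bound)
a_2 = 2: 95/3  (≤ bound)
a_3 = 1: 127/4  (> 3, stop)

95/3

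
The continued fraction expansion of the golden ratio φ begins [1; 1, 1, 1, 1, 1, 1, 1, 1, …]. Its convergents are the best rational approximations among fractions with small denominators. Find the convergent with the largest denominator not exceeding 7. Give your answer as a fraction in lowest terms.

List convergents until the denominator exceeds the bound:
a_0 = 1: 1/1  (≤ bound)
a_1 = 1: 2/1  (≤ bound)
a_2 = 1: 3/2  (≤ bound)
a_3 = 1: 5/3  (≤ bound)
a_4 = 1: 8/5  (≤ bound)
a_5 = 1: 13/8  (> 7, stop)

8/5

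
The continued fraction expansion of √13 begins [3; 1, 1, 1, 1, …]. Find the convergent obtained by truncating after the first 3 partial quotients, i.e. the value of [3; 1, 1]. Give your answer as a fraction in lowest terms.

Starting at the tail and folding back:
Start with 1.
1 + 1/(1/1) = 1 + 1/1 = 2/1
3 + 1/(2/1) = 3 + 1/2 = 7/2

7/2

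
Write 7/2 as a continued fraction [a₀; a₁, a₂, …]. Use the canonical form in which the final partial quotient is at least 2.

Apply division with remainder until the remainder is 0:
⌊7/2⌋ = 3, remainder 1
⌊2/1⌋ = 2, remainder 0

[3; 2]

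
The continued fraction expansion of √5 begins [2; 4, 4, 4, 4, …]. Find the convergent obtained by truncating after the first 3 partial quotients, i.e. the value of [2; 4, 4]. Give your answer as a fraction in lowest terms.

38/17

Work from the innermost term outward:
Start with 4.
4 + 1/(4/1) = 4 + 1/4 = 17/4
2 + 1/(17/4) = 2 + 4/17 = 38/17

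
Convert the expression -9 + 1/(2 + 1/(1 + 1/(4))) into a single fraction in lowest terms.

Starting at the tail and folding back:
Start with 4.
1 + 1/(4/1) = 1 + 1/4 = 5/4
2 + 1/(5/4) = 2 + 4/5 = 14/5
-9 + 1/(14/5) = -9 + 5/14 = -121/14

-121/14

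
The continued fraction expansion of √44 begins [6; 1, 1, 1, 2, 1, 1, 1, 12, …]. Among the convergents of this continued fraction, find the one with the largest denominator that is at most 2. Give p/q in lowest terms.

List convergents until the denominator exceeds the bound:
a_0 = 6: 6/1  (≤ bound)
a_1 = 1: 7/1  (≤ bound)
a_2 = 1: 13/2  (≤ bound)
a_3 = 1: 20/3  (> 2, stop)

13/2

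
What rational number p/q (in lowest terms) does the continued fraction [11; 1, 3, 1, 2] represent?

165/14

Work from the innermost term outward:
Start with 2.
1 + 1/(2/1) = 1 + 1/2 = 3/2
3 + 1/(3/2) = 3 + 2/3 = 11/3
1 + 1/(11/3) = 1 + 3/11 = 14/11
11 + 1/(14/11) = 11 + 11/14 = 165/14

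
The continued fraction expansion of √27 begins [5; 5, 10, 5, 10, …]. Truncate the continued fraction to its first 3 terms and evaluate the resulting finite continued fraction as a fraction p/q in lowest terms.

Start with 10.
5 + 1/(10/1) = 5 + 1/10 = 51/10
5 + 1/(51/10) = 5 + 10/51 = 265/51

265/51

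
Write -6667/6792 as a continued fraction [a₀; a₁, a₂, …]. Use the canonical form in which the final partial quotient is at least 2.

[-1; 54, 2, 1, 41]

-6667 = -1·6792 + 125, so a_0 = -1
6792 = 54·125 + 42, so a_1 = 54
125 = 2·42 + 41, so a_2 = 2
42 = 1·41 + 1, so a_3 = 1
41 = 41·1 + 0, so a_4 = 41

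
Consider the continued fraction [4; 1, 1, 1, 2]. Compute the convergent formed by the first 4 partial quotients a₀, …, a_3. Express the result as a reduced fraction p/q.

14/3

Compute successive convergents:
a_0 = 4: 4/1
a_1 = 1: 5/1
a_2 = 1: 9/2
a_3 = 1: 14/3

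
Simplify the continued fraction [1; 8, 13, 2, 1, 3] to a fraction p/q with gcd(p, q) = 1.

Start with 3.
1 + 1/(3/1) = 1 + 1/3 = 4/3
2 + 1/(4/3) = 2 + 3/4 = 11/4
13 + 1/(11/4) = 13 + 4/11 = 147/11
8 + 1/(147/11) = 8 + 11/147 = 1187/147
1 + 1/(1187/147) = 1 + 147/1187 = 1334/1187

1334/1187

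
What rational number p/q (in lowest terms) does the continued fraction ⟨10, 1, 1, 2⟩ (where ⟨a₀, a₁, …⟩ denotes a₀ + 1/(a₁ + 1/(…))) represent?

Start with 2.
1 + 1/(2/1) = 1 + 1/2 = 3/2
1 + 1/(3/2) = 1 + 2/3 = 5/3
10 + 1/(5/3) = 10 + 3/5 = 53/5

53/5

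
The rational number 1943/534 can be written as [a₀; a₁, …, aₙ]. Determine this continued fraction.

[3; 1, 1, 1, 3, 3, 2, 6]

1943 ÷ 534 → quotient 3, remainder 341
534 ÷ 341 → quotient 1, remainder 193
341 ÷ 193 → quotient 1, remainder 148
193 ÷ 148 → quotient 1, remainder 45
148 ÷ 45 → quotient 3, remainder 13
45 ÷ 13 → quotient 3, remainder 6
13 ÷ 6 → quotient 2, remainder 1
6 ÷ 1 → quotient 6, remainder 0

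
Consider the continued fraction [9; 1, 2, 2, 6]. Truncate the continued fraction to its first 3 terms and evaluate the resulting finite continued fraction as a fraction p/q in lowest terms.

Use the convergent recurrence hₖ = aₖ·hₖ₋₁ + hₖ₋₂ (and likewise for the denominators kₖ):
a_0 = 9: 9/1
a_1 = 1: 10/1
a_2 = 2: 29/3

29/3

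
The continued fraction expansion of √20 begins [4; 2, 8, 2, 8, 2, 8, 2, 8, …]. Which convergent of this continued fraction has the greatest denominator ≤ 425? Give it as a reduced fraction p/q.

1364/305

List convergents until the denominator exceeds the bound:
a_0 = 4: 4/1  (≤ bound)
a_1 = 2: 9/2  (≤ bound)
a_2 = 8: 76/17  (≤ bound)
a_3 = 2: 161/36  (≤ bound)
a_4 = 8: 1364/305  (≤ bound)
a_5 = 2: 2889/646  (> 425, stop)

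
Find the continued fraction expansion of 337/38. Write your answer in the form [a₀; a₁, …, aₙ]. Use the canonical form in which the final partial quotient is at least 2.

337 ÷ 38 → quotient 8, remainder 33
38 ÷ 33 → quotient 1, remainder 5
33 ÷ 5 → quotient 6, remainder 3
5 ÷ 3 → quotient 1, remainder 2
3 ÷ 2 → quotient 1, remainder 1
2 ÷ 1 → quotient 2, remainder 0

[8; 1, 6, 1, 1, 2]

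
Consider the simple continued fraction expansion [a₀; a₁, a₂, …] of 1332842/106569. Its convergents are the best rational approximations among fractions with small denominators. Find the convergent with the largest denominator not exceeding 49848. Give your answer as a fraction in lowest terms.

List convergents until the denominator exceeds the bound:
a_0 = 12: 12/1  (≤ bound)
a_1 = 1: 13/1  (≤ bound)
a_2 = 1: 25/2  (≤ bound)
a_3 = 36: 913/73  (≤ bound)
a_4 = 47: 42936/3433  (≤ bound)
a_5 = 15: 644953/51568  (> 49848, stop)

42936/3433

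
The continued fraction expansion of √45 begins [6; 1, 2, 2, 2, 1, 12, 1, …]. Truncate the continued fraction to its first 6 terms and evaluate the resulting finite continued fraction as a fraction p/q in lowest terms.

a_0 = 6: 6/1
a_1 = 1: 7/1
a_2 = 2: 20/3
a_3 = 2: 47/7
a_4 = 2: 114/17
a_5 = 1: 161/24

161/24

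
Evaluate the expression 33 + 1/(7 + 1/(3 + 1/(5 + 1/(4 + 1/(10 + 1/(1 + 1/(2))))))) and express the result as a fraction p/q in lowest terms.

Start with 2.
1 + 1/(2/1) = 1 + 1/2 = 3/2
10 + 1/(3/2) = 10 + 2/3 = 32/3
4 + 1/(32/3) = 4 + 3/32 = 131/32
5 + 1/(131/32) = 5 + 32/131 = 687/131
3 + 1/(687/131) = 3 + 131/687 = 2192/687
7 + 1/(2192/687) = 7 + 687/2192 = 16031/2192
33 + 1/(16031/2192) = 33 + 2192/16031 = 531215/16031

531215/16031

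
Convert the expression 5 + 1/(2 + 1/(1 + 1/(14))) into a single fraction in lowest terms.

235/44

a_0 = 5: 5/1
a_1 = 2: 11/2
a_2 = 1: 16/3
a_3 = 14: 235/44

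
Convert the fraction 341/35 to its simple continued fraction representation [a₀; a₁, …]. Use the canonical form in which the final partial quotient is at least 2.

[9; 1, 2, 1, 8]

341 = 9·35 + 26, so a_0 = 9
35 = 1·26 + 9, so a_1 = 1
26 = 2·9 + 8, so a_2 = 2
9 = 1·8 + 1, so a_3 = 1
8 = 8·1 + 0, so a_4 = 8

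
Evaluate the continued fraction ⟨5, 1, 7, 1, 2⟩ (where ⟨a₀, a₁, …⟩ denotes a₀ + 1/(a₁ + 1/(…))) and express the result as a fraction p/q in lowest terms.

Start with 2.
1 + 1/(2/1) = 1 + 1/2 = 3/2
7 + 1/(3/2) = 7 + 2/3 = 23/3
1 + 1/(23/3) = 1 + 3/23 = 26/23
5 + 1/(26/23) = 5 + 23/26 = 153/26

153/26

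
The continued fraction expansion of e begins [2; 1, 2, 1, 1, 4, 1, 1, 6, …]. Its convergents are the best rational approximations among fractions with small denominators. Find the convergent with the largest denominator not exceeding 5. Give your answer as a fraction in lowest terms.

11/4

a_0 = 2: 2/1  (≤ bound)
a_1 = 1: 3/1  (≤ bound)
a_2 = 2: 8/3  (≤ bound)
a_3 = 1: 11/4  (≤ bound)
a_4 = 1: 19/7  (> 5, stop)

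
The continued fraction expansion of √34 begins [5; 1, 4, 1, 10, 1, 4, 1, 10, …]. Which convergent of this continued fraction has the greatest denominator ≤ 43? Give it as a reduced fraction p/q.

List convergents until the denominator exceeds the bound:
a_0 = 5: 5/1  (≤ bound)
a_1 = 1: 6/1  (≤ bound)
a_2 = 4: 29/5  (≤ bound)
a_3 = 1: 35/6  (≤ bound)
a_4 = 10: 379/65  (> 43, stop)

35/6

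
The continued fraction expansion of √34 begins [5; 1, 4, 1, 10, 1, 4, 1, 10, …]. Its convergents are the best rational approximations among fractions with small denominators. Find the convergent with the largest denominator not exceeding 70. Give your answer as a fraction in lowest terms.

a_0 = 5: 5/1  (≤ bound)
a_1 = 1: 6/1  (≤ bound)
a_2 = 4: 29/5  (≤ bound)
a_3 = 1: 35/6  (≤ bound)
a_4 = 10: 379/65  (≤ bound)
a_5 = 1: 414/71  (> 70, stop)

379/65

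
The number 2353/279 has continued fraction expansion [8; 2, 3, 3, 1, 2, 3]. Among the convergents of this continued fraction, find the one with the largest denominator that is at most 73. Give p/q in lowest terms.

253/30

List convergents until the denominator exceeds the bound:
a_0 = 8: 8/1  (≤ bound)
a_1 = 2: 17/2  (≤ bound)
a_2 = 3: 59/7  (≤ bound)
a_3 = 3: 194/23  (≤ bound)
a_4 = 1: 253/30  (≤ bound)
a_5 = 2: 700/83  (> 73, stop)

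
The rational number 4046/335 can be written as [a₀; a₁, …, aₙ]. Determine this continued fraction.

[12; 12, 1, 7, 1, 2]

4046 = 12·335 + 26, so a_0 = 12
335 = 12·26 + 23, so a_1 = 12
26 = 1·23 + 3, so a_2 = 1
23 = 7·3 + 2, so a_3 = 7
3 = 1·2 + 1, so a_4 = 1
2 = 2·1 + 0, so a_5 = 2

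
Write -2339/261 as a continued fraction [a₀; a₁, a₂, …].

[-9; 26, 10]

-2339 = -9·261 + 10, so a_0 = -9
261 = 26·10 + 1, so a_1 = 26
10 = 10·1 + 0, so a_2 = 10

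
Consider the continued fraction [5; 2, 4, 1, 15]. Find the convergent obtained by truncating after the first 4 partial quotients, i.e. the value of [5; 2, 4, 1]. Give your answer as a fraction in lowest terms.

Work from the innermost term outward:
Start with 1.
4 + 1/(1/1) = 4 + 1/1 = 5/1
2 + 1/(5/1) = 2 + 1/5 = 11/5
5 + 1/(11/5) = 5 + 5/11 = 60/11

60/11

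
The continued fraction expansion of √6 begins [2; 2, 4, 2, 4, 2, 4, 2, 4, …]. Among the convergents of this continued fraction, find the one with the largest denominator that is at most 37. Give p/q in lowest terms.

49/20

a_0 = 2: 2/1  (≤ bound)
a_1 = 2: 5/2  (≤ bound)
a_2 = 4: 22/9  (≤ bound)
a_3 = 2: 49/20  (≤ bound)
a_4 = 4: 218/89  (> 37, stop)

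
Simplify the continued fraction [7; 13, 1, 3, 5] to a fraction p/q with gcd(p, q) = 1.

Start with 5.
3 + 1/(5/1) = 3 + 1/5 = 16/5
1 + 1/(16/5) = 1 + 5/16 = 21/16
13 + 1/(21/16) = 13 + 16/21 = 289/21
7 + 1/(289/21) = 7 + 21/289 = 2044/289

2044/289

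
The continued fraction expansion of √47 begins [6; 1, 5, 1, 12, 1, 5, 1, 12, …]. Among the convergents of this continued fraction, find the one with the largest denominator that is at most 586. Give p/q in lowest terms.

a_0 = 6: 6/1  (≤ bound)
a_1 = 1: 7/1  (≤ bound)
a_2 = 5: 41/6  (≤ bound)
a_3 = 1: 48/7  (≤ bound)
a_4 = 12: 617/90  (≤ bound)
a_5 = 1: 665/97  (≤ bound)
a_6 = 5: 3942/575  (≤ bound)
a_7 = 1: 4607/672  (> 586, stop)

3942/575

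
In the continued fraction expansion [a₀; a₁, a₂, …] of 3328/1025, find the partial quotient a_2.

3328 = 3·1025 + 253, so a_0 = 3
1025 = 4·253 + 13, so a_1 = 4
253 = 19·13 + 6, so a_2 = 19

19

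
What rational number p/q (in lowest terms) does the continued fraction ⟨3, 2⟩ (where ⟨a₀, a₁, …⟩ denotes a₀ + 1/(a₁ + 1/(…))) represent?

7/2

Start with 2.
3 + 1/(2/1) = 3 + 1/2 = 7/2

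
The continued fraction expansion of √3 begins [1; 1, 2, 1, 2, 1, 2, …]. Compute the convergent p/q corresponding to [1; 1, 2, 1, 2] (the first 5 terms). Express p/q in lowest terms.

Start with 2.
1 + 1/(2/1) = 1 + 1/2 = 3/2
2 + 1/(3/2) = 2 + 2/3 = 8/3
1 + 1/(8/3) = 1 + 3/8 = 11/8
1 + 1/(11/8) = 1 + 8/11 = 19/11

19/11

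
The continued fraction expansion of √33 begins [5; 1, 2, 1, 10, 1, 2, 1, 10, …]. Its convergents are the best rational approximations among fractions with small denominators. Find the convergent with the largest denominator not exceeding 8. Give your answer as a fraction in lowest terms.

a_0 = 5: 5/1  (≤ bound)
a_1 = 1: 6/1  (≤ bound)
a_2 = 2: 17/3  (≤ bound)
a_3 = 1: 23/4  (≤ bound)
a_4 = 10: 247/43  (> 8, stop)

23/4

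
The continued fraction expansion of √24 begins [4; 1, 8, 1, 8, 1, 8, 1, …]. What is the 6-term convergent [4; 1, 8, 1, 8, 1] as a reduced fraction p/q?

a_0 = 4: 4/1
a_1 = 1: 5/1
a_2 = 8: 44/9
a_3 = 1: 49/10
a_4 = 8: 436/89
a_5 = 1: 485/99

485/99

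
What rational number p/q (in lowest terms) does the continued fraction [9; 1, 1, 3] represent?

Work from the innermost term outward:
Start with 3.
1 + 1/(3/1) = 1 + 1/3 = 4/3
1 + 1/(4/3) = 1 + 3/4 = 7/4
9 + 1/(7/4) = 9 + 4/7 = 67/7

67/7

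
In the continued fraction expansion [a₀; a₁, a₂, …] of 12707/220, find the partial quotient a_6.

1

Apply division with remainder until the remainder is 0:
12707 ÷ 220 → quotient 57, remainder 167
220 ÷ 167 → quotient 1, remainder 53
167 ÷ 53 → quotient 3, remainder 8
53 ÷ 8 → quotient 6, remainder 5
8 ÷ 5 → quotient 1, remainder 3
5 ÷ 3 → quotient 1, remainder 2
3 ÷ 2 → quotient 1, remainder 1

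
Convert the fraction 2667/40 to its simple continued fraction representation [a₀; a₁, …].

[66; 1, 2, 13]

2667 ÷ 40 → quotient 66, remainder 27
40 ÷ 27 → quotient 1, remainder 13
27 ÷ 13 → quotient 2, remainder 1
13 ÷ 1 → quotient 13, remainder 0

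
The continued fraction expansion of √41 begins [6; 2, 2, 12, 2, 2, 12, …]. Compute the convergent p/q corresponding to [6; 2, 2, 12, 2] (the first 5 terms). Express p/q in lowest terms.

826/129

a_0 = 6: 6/1
a_1 = 2: 13/2
a_2 = 2: 32/5
a_3 = 12: 397/62
a_4 = 2: 826/129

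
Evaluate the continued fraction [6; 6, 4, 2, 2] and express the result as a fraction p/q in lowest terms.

Compute successive convergents:
a_0 = 6: 6/1
a_1 = 6: 37/6
a_2 = 4: 154/25
a_3 = 2: 345/56
a_4 = 2: 844/137

844/137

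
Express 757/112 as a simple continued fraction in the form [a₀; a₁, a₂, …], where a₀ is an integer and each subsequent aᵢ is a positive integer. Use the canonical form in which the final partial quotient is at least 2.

Repeatedly divide and take the remainder:
⌊757/112⌋ = 6, remainder 85
⌊112/85⌋ = 1, remainder 27
⌊85/27⌋ = 3, remainder 4
⌊27/4⌋ = 6, remainder 3
⌊4/3⌋ = 1, remainder 1
⌊3/1⌋ = 3, remainder 0

[6; 1, 3, 6, 1, 3]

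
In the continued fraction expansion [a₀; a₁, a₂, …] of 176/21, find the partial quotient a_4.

Repeatedly divide and take the remainder:
176 = 8·21 + 8, so a_0 = 8
21 = 2·8 + 5, so a_1 = 2
8 = 1·5 + 3, so a_2 = 1
5 = 1·3 + 2, so a_3 = 1
3 = 1·2 + 1, so a_4 = 1

1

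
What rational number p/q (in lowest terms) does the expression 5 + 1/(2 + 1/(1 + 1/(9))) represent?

a_0 = 5: 5/1
a_1 = 2: 11/2
a_2 = 1: 16/3
a_3 = 9: 155/29

155/29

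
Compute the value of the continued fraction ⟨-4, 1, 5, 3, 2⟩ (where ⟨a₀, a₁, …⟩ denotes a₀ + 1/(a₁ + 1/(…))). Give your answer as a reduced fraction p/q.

Work from the innermost term outward:
Start with 2.
3 + 1/(2/1) = 3 + 1/2 = 7/2
5 + 1/(7/2) = 5 + 2/7 = 37/7
1 + 1/(37/7) = 1 + 7/37 = 44/37
-4 + 1/(44/37) = -4 + 37/44 = -139/44

-139/44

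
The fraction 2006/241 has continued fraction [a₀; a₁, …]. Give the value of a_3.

2006 = 8·241 + 78, so a_0 = 8
241 = 3·78 + 7, so a_1 = 3
78 = 11·7 + 1, so a_2 = 11
7 = 7·1 + 0, so a_3 = 7

7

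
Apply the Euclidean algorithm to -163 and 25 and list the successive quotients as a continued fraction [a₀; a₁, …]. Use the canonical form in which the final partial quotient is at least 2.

Run the Euclidean algorithm, recording each quotient:
⌊-163/25⌋ = -7, remainder 12
⌊25/12⌋ = 2, remainder 1
⌊12/1⌋ = 12, remainder 0

[-7; 2, 12]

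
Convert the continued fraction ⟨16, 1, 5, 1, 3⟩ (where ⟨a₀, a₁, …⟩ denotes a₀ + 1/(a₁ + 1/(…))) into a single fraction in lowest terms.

Start with 3.
1 + 1/(3/1) = 1 + 1/3 = 4/3
5 + 1/(4/3) = 5 + 3/4 = 23/4
1 + 1/(23/4) = 1 + 4/23 = 27/23
16 + 1/(27/23) = 16 + 23/27 = 455/27

455/27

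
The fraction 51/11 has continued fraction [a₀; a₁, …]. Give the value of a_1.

1

Run the Euclidean algorithm, recording each quotient:
51 = 4·11 + 7, so a_0 = 4
11 = 1·7 + 4, so a_1 = 1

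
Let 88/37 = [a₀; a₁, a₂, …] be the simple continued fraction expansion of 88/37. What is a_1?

Apply division with remainder until the remainder is 0:
88 ÷ 37 → quotient 2, remainder 14
37 ÷ 14 → quotient 2, remainder 9

2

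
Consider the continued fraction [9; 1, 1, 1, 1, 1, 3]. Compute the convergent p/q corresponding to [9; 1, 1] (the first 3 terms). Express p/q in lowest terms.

a_0 = 9: 9/1
a_1 = 1: 10/1
a_2 = 1: 19/2

19/2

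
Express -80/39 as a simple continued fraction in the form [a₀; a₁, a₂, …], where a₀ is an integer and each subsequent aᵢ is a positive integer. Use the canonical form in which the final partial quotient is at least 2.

[-3; 1, 18, 2]

-80 ÷ 39 → quotient -3, remainder 37
39 ÷ 37 → quotient 1, remainder 2
37 ÷ 2 → quotient 18, remainder 1
2 ÷ 1 → quotient 2, remainder 0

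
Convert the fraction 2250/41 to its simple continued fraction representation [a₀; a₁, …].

⌊2250/41⌋ = 54, remainder 36
⌊41/36⌋ = 1, remainder 5
⌊36/5⌋ = 7, remainder 1
⌊5/1⌋ = 5, remainder 0

[54; 1, 7, 5]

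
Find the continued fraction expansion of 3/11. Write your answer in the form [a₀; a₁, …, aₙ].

[0; 3, 1, 2]

⌊3/11⌋ = 0, remainder 3
⌊11/3⌋ = 3, remainder 2
⌊3/2⌋ = 1, remainder 1
⌊2/1⌋ = 2, remainder 0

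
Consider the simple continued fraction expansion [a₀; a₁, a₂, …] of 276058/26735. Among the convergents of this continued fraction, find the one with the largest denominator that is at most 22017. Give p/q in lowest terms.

55573/5382

a_0 = 10: 10/1  (≤ bound)
a_1 = 3: 31/3  (≤ bound)
a_2 = 14: 444/43  (≤ bound)
a_3 = 3: 1363/132  (≤ bound)
a_4 = 1: 1807/175  (≤ bound)
a_5 = 29: 53766/5207  (≤ bound)
a_6 = 1: 55573/5382  (≤ bound)
a_7 = 4: 276058/26735  (> 22017, stop)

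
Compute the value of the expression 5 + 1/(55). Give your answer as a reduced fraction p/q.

Starting at the tail and folding back:
Start with 55.
5 + 1/(55/1) = 5 + 1/55 = 276/55

276/55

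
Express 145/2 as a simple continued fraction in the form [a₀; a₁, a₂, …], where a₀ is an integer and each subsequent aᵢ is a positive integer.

145 = 72·2 + 1, so a_0 = 72
2 = 2·1 + 0, so a_1 = 2

[72; 2]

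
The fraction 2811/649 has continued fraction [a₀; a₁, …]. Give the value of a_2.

53

2811 = 4·649 + 215, so a_0 = 4
649 = 3·215 + 4, so a_1 = 3
215 = 53·4 + 3, so a_2 = 53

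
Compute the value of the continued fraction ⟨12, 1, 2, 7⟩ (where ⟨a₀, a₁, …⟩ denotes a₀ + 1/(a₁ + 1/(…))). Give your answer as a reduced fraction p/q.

279/22

Use the convergent recurrence hₖ = aₖ·hₖ₋₁ + hₖ₋₂ (and likewise for the denominators kₖ):
a_0 = 12: 12/1
a_1 = 1: 13/1
a_2 = 2: 38/3
a_3 = 7: 279/22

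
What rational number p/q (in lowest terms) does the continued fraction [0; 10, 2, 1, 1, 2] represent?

Collapse the nested fraction from the inside out:
Start with 2.
1 + 1/(2/1) = 1 + 1/2 = 3/2
1 + 1/(3/2) = 1 + 2/3 = 5/3
2 + 1/(5/3) = 2 + 3/5 = 13/5
10 + 1/(13/5) = 10 + 5/13 = 135/13
0 + 1/(135/13) = 0 + 13/135 = 13/135

13/135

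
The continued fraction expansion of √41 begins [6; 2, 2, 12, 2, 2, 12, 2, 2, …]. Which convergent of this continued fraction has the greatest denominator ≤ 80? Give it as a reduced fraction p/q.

List convergents until the denominator exceeds the bound:
a_0 = 6: 6/1  (≤ bound)
a_1 = 2: 13/2  (≤ bound)
a_2 = 2: 32/5  (≤ bound)
a_3 = 12: 397/62  (≤ bound)
a_4 = 2: 826/129  (> 80, stop)

397/62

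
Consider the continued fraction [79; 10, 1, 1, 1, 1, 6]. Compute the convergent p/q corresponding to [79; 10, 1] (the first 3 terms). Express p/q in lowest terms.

870/11

a_0 = 79: 79/1
a_1 = 10: 791/10
a_2 = 1: 870/11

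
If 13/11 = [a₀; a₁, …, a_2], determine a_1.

13 ÷ 11 → quotient 1, remainder 2
11 ÷ 2 → quotient 5, remainder 1

5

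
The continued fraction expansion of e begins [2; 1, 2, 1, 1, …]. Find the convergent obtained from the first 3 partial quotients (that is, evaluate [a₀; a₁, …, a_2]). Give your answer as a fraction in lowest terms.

8/3

Build up convergents one term at a time:
a_0 = 2: 2/1
a_1 = 1: 3/1
a_2 = 2: 8/3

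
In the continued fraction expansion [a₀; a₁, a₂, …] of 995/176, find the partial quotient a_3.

⌊995/176⌋ = 5, remainder 115
⌊176/115⌋ = 1, remainder 61
⌊115/61⌋ = 1, remainder 54
⌊61/54⌋ = 1, remainder 7

1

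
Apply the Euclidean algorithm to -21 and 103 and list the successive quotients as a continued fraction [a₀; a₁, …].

Run the Euclidean algorithm, recording each quotient:
-21 ÷ 103 → quotient -1, remainder 82
103 ÷ 82 → quotient 1, remainder 21
82 ÷ 21 → quotient 3, remainder 19
21 ÷ 19 → quotient 1, remainder 2
19 ÷ 2 → quotient 9, remainder 1
2 ÷ 1 → quotient 2, remainder 0

[-1; 1, 3, 1, 9, 2]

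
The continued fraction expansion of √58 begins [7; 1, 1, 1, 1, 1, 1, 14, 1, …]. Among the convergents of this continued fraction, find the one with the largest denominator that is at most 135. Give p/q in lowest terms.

99/13

a_0 = 7: 7/1  (≤ bound)
a_1 = 1: 8/1  (≤ bound)
a_2 = 1: 15/2  (≤ bound)
a_3 = 1: 23/3  (≤ bound)
a_4 = 1: 38/5  (≤ bound)
a_5 = 1: 61/8  (≤ bound)
a_6 = 1: 99/13  (≤ bound)
a_7 = 14: 1447/190  (> 135, stop)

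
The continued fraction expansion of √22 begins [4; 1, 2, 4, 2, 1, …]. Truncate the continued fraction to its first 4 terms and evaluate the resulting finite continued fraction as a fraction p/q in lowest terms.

a_0 = 4: 4/1
a_1 = 1: 5/1
a_2 = 2: 14/3
a_3 = 4: 61/13

61/13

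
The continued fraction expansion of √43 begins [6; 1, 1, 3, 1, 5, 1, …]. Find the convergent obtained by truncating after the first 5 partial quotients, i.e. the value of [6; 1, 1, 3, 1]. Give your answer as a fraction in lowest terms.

59/9

Start with 1.
3 + 1/(1/1) = 3 + 1/1 = 4/1
1 + 1/(4/1) = 1 + 1/4 = 5/4
1 + 1/(5/4) = 1 + 4/5 = 9/5
6 + 1/(9/5) = 6 + 5/9 = 59/9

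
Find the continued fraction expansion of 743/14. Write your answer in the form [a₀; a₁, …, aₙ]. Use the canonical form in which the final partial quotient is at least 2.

[53; 14]

⌊743/14⌋ = 53, remainder 1
⌊14/1⌋ = 14, remainder 0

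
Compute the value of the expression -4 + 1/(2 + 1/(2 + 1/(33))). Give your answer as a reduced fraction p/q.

Starting at the tail and folding back:
Start with 33.
2 + 1/(33/1) = 2 + 1/33 = 67/33
2 + 1/(67/33) = 2 + 33/67 = 167/67
-4 + 1/(167/67) = -4 + 67/167 = -601/167

-601/167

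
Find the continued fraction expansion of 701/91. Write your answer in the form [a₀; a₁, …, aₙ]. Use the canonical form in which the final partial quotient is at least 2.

[7; 1, 2, 2, 1, 2, 3]

Repeatedly divide and take the remainder:
701 ÷ 91 → quotient 7, remainder 64
91 ÷ 64 → quotient 1, remainder 27
64 ÷ 27 → quotient 2, remainder 10
27 ÷ 10 → quotient 2, remainder 7
10 ÷ 7 → quotient 1, remainder 3
7 ÷ 3 → quotient 2, remainder 1
3 ÷ 1 → quotient 3, remainder 0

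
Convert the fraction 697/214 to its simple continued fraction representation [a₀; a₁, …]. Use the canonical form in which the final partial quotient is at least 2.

⌊697/214⌋ = 3, remainder 55
⌊214/55⌋ = 3, remainder 49
⌊55/49⌋ = 1, remainder 6
⌊49/6⌋ = 8, remainder 1
⌊6/1⌋ = 6, remainder 0

[3; 3, 1, 8, 6]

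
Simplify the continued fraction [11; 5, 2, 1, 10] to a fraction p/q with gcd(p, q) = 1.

1913/171

Start with 10.
1 + 1/(10/1) = 1 + 1/10 = 11/10
2 + 1/(11/10) = 2 + 10/11 = 32/11
5 + 1/(32/11) = 5 + 11/32 = 171/32
11 + 1/(171/32) = 11 + 32/171 = 1913/171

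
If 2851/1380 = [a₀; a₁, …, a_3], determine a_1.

15

2851 ÷ 1380 → quotient 2, remainder 91
1380 ÷ 91 → quotient 15, remainder 15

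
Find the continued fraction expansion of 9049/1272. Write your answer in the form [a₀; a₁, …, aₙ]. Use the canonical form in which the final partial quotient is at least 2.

9049 ÷ 1272 → quotient 7, remainder 145
1272 ÷ 145 → quotient 8, remainder 112
145 ÷ 112 → quotient 1, remainder 33
112 ÷ 33 → quotient 3, remainder 13
33 ÷ 13 → quotient 2, remainder 7
13 ÷ 7 → quotient 1, remainder 6
7 ÷ 6 → quotient 1, remainder 1
6 ÷ 1 → quotient 6, remainder 0

[7; 8, 1, 3, 2, 1, 1, 6]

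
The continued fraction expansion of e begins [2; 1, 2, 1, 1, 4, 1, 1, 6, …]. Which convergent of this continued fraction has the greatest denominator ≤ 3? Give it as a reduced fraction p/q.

a_0 = 2: 2/1  (≤ bound)
a_1 = 1: 3/1  (≤ bound)
a_2 = 2: 8/3  (≤ bound)
a_3 = 1: 11/4  (> 3, stop)

8/3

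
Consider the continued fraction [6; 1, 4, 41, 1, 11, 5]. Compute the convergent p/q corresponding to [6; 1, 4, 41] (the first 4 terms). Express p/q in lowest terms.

1401/206

Collapse the nested fraction from the inside out:
Start with 41.
4 + 1/(41/1) = 4 + 1/41 = 165/41
1 + 1/(165/41) = 1 + 41/165 = 206/165
6 + 1/(206/165) = 6 + 165/206 = 1401/206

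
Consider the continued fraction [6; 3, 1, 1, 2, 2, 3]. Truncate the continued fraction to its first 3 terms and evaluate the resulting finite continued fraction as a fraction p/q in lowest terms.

25/4

Build up convergents one term at a time:
a_0 = 6: 6/1
a_1 = 3: 19/3
a_2 = 1: 25/4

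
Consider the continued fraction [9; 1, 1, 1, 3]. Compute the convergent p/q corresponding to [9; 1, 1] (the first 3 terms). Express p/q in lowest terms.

Start with 1.
1 + 1/(1/1) = 1 + 1/1 = 2/1
9 + 1/(2/1) = 9 + 1/2 = 19/2

19/2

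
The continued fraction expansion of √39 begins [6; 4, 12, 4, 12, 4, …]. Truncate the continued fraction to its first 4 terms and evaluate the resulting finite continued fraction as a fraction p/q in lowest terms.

a_0 = 6: 6/1
a_1 = 4: 25/4
a_2 = 12: 306/49
a_3 = 4: 1249/200

1249/200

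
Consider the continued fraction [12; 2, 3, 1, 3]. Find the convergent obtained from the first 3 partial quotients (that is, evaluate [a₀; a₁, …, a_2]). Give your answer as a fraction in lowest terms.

87/7

Build up convergents one term at a time:
a_0 = 12: 12/1
a_1 = 2: 25/2
a_2 = 3: 87/7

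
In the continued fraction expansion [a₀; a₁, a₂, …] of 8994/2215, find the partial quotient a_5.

Repeatedly divide and take the remainder:
8994 = 4·2215 + 134, so a_0 = 4
2215 = 16·134 + 71, so a_1 = 16
134 = 1·71 + 63, so a_2 = 1
71 = 1·63 + 8, so a_3 = 1
63 = 7·8 + 7, so a_4 = 7
8 = 1·7 + 1, so a_5 = 1

1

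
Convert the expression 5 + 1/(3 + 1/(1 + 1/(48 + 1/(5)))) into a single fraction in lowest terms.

5141/979

a_0 = 5: 5/1
a_1 = 3: 16/3
a_2 = 1: 21/4
a_3 = 48: 1024/195
a_4 = 5: 5141/979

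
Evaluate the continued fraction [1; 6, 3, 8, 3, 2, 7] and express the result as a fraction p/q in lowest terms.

Work from the innermost term outward:
Start with 7.
2 + 1/(7/1) = 2 + 1/7 = 15/7
3 + 1/(15/7) = 3 + 7/15 = 52/15
8 + 1/(52/15) = 8 + 15/52 = 431/52
3 + 1/(431/52) = 3 + 52/431 = 1345/431
6 + 1/(1345/431) = 6 + 431/1345 = 8501/1345
1 + 1/(8501/1345) = 1 + 1345/8501 = 9846/8501

9846/8501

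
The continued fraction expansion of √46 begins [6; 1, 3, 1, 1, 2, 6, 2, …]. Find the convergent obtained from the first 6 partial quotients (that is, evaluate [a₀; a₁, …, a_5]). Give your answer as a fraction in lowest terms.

156/23

Start with 2.
1 + 1/(2/1) = 1 + 1/2 = 3/2
1 + 1/(3/2) = 1 + 2/3 = 5/3
3 + 1/(5/3) = 3 + 3/5 = 18/5
1 + 1/(18/5) = 1 + 5/18 = 23/18
6 + 1/(23/18) = 6 + 18/23 = 156/23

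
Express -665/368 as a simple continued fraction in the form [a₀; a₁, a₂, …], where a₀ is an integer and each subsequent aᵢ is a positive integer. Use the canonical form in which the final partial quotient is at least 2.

[-2; 5, 5, 2, 6]

⌊-665/368⌋ = -2, remainder 71
⌊368/71⌋ = 5, remainder 13
⌊71/13⌋ = 5, remainder 6
⌊13/6⌋ = 2, remainder 1
⌊6/1⌋ = 6, remainder 0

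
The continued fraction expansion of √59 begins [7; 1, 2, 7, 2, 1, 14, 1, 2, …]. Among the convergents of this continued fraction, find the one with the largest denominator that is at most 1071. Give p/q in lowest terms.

a_0 = 7: 7/1  (≤ bound)
a_1 = 1: 8/1  (≤ bound)
a_2 = 2: 23/3  (≤ bound)
a_3 = 7: 169/22  (≤ bound)
a_4 = 2: 361/47  (≤ bound)
a_5 = 1: 530/69  (≤ bound)
a_6 = 14: 7781/1013  (≤ bound)
a_7 = 1: 8311/1082  (> 1071, stop)

7781/1013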